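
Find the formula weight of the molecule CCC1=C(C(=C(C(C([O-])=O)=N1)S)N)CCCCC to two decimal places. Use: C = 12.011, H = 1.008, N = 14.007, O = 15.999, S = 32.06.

Molecular formula: C13H19N2O2S-.
M = 13×12.011 + 19×1.008 + 2×14.007 + 2×15.999 + 1×32.06 = 267.37 g/mol.

267.37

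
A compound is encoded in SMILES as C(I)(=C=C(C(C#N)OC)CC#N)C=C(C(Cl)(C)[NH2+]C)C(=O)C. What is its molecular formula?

C15H18ClIN3O2+

Heavy atoms from the SMILES: 15 C, 1 Cl, 1 I, 3 N, 2 O.
Implicit hydrogens by atom environment:
  8 × C: no H
  4 × C: 3 H each → 12
  2 × C: 1 H each → 2
  2 × N: no H
  2 × O: no H
  1 × C: 2 H
  1 × Cl: no H
  1 × I: no H
  1 × N (charge +1): 2 H
  Total hydrogens = 18.
Net charge +1.
Molecular formula: C15H18ClIN3O2+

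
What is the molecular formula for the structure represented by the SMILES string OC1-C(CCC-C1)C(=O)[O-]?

C7H11O3-

Heavy atoms from the SMILES: 7 C, 3 O.
Implicit hydrogens by atom environment:
  4 × C: 2 H each → 8
  2 × C: 1 H each → 2
  1 × C: no H
  1 × O: 1 H
  1 × O: no H
  1 × O (charge -1): no H
  Total hydrogens = 11.
Net charge -1.
Molecular formula: C7H11O3-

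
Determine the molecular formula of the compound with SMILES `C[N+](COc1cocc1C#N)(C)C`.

C9H13N2O2+

Heavy atoms from the SMILES: 9 C, 2 N, 2 O.
Implicit hydrogens by atom environment:
  3 × C: 3 H each → 9
  2 × C (aromatic): 1 H each → 2
  2 × C (aromatic): no H
  1 × C: 2 H
  1 × C: no H
  1 × N: no H
  1 × N (charge +1): no H
  1 × O (aromatic): no H
  1 × O: no H
  Total hydrogens = 13.
Net charge +1.
Molecular formula: C9H13N2O2+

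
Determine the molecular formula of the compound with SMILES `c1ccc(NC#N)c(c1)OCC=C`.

C10H10N2O

Heavy atoms from the SMILES: 10 C, 2 N, 1 O.
Implicit hydrogens by atom environment:
  4 × C (aromatic): 1 H each → 4
  2 × C: 2 H each → 4
  2 × C (aromatic): no H
  1 × C: 1 H
  1 × C: no H
  1 × N: 1 H
  1 × N: no H
  1 × O: no H
  Total hydrogens = 10.
Molecular formula: C10H10N2O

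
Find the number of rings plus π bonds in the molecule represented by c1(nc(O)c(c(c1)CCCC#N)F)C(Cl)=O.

7

Molecular formula from the SMILES: C10H8ClFN2O2.
DoU = (2C + 2 + N − H − X)/2 = (2·10 + 2 + 2 − 8 − 2)/2 = 14/2 = 7.
(Structurally: 1 ring(s) + 6 π bond(s) = 7.)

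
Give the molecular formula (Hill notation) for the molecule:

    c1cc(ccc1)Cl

Heavy atoms from the SMILES: 6 C, 1 Cl.
Implicit hydrogens by atom environment:
  5 × C (aromatic): 1 H each → 5
  1 × C (aromatic): no H
  1 × Cl: no H
  Total hydrogens = 5.
Molecular formula: C6H5Cl

C6H5Cl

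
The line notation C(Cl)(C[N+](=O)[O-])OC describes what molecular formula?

Heavy atoms from the SMILES: 3 C, 1 Cl, 1 N, 3 O.
Implicit hydrogens by atom environment:
  2 × O: no H
  1 × C: 3 H
  1 × C: 2 H
  1 × C: 1 H
  1 × Cl: no H
  1 × N (charge +1): no H
  1 × O (charge -1): no H
  Total hydrogens = 6.
Molecular formula: C3H6ClNO3

C3H6ClNO3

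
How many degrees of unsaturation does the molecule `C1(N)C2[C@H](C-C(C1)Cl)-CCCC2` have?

Molecular formula from the SMILES: C10H18ClN.
DoU = (2C + 2 + N − H − X)/2 = (2·10 + 2 + 1 − 18 − 1)/2 = 4/2 = 2.
(Structurally: 2 ring(s) + 0 π bond(s) = 2.)

2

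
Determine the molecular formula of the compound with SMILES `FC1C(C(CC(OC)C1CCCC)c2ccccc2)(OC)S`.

C18H27FO2S

Heavy atoms from the SMILES: 18 C, 1 F, 2 O, 1 S.
Implicit hydrogens by atom environment:
  5 × C (aromatic): 1 H each → 5
  4 × C: 2 H each → 8
  4 × C: 1 H each → 4
  3 × C: 3 H each → 9
  2 × O: no H
  1 × C: no H
  1 × C (aromatic): no H
  1 × F: no H
  1 × S: 1 H
  Total hydrogens = 27.
Molecular formula: C18H27FO2S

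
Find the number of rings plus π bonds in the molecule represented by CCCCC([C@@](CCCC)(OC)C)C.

0

Molecular formula from the SMILES: C13H28O.
DoU = (2C + 2 + N − H − X)/2 = (2·13 + 2 + 0 − 28 − 0)/2 = 0/2 = 0.
(Structurally: 0 ring(s) + 0 π bond(s) = 0.)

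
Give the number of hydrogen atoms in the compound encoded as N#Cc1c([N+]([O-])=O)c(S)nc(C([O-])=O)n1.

1

Hydrogens are implicit in SMILES; fill each atom to its normal valence:
  4 × C (aromatic): no H
  2 × C: no H
  2 × N (aromatic): no H
  2 × O: no H
  2 × O (charge -1): no H
  1 × N (charge +1): no H
  1 × N: no H
  1 × S: 1 H
  Total hydrogens = 1.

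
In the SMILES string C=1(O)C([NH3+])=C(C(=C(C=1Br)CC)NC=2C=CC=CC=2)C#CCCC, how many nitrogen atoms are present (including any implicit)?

2

The symbol for nitrogen appears 2 times in the SMILES.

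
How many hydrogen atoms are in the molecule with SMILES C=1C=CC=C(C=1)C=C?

8

Hydrogens are implicit in SMILES; fill each atom to its normal valence:
  5 × C (aromatic): 1 H each → 5
  1 × C: 2 H
  1 × C: 1 H
  1 × C (aromatic): no H
  Total hydrogens = 8.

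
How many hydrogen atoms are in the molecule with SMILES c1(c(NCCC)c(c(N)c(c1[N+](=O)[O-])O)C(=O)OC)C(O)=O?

15

Hydrogens are implicit in SMILES; fill each atom to its normal valence:
  6 × C (aromatic): no H
  4 × O: no H
  2 × C: 3 H each → 6
  2 × C: 2 H each → 4
  2 × C: no H
  2 × O: 1 H each → 2
  1 × N: 2 H
  1 × N: 1 H
  1 × N (charge +1): no H
  1 × O (charge -1): no H
  Total hydrogens = 15.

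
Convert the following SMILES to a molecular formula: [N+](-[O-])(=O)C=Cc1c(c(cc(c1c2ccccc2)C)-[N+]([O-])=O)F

Heavy atoms from the SMILES: 15 C, 1 F, 2 N, 4 O.
Implicit hydrogens by atom environment:
  6 × C (aromatic): 1 H each → 6
  6 × C (aromatic): no H
  2 × C: 1 H each → 2
  2 × N (charge +1): no H
  2 × O: no H
  2 × O (charge -1): no H
  1 × C: 3 H
  1 × F: no H
  Total hydrogens = 11.
Molecular formula: C15H11FN2O4

C15H11FN2O4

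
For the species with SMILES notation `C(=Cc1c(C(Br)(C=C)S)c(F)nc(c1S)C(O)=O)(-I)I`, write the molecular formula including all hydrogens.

Heavy atoms from the SMILES: 1 Br, 11 C, 1 F, 2 I, 1 N, 2 O, 2 S.
Implicit hydrogens by atom environment:
  5 × C (aromatic): no H
  3 × C: no H
  2 × C: 1 H each → 2
  2 × I: no H
  2 × S: 1 H each → 2
  1 × Br: no H
  1 × C: 2 H
  1 × F: no H
  1 × N (aromatic): no H
  1 × O: 1 H
  1 × O: no H
  Total hydrogens = 7.
Molecular formula: C11H7BrFI2NO2S2

C11H7BrFI2NO2S2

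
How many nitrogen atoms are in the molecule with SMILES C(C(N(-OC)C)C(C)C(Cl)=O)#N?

The symbol for nitrogen appears 2 times in the SMILES.

2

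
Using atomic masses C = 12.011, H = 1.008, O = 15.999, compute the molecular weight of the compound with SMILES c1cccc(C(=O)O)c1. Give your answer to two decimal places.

122.12

Molecular formula: C7H6O2.
M = 7×12.011 + 6×1.008 + 2×15.999 = 122.12 g/mol.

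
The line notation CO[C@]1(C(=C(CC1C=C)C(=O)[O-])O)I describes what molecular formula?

Heavy atoms from the SMILES: 9 C, 1 I, 4 O.
Implicit hydrogens by atom environment:
  4 × C: no H
  2 × C: 2 H each → 4
  2 × C: 1 H each → 2
  2 × O: no H
  1 × C: 3 H
  1 × I: no H
  1 × O: 1 H
  1 × O (charge -1): no H
  Total hydrogens = 10.
Net charge -1.
Molecular formula: C9H10IO4-

C9H10IO4-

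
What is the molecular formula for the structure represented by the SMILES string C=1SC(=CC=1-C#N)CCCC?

Heavy atoms from the SMILES: 9 C, 1 N, 1 S.
Implicit hydrogens by atom environment:
  3 × C: 2 H each → 6
  2 × C (aromatic): 1 H each → 2
  2 × C (aromatic): no H
  1 × C: 3 H
  1 × C: no H
  1 × N: no H
  1 × S (aromatic): no H
  Total hydrogens = 11.
Molecular formula: C9H11NS

C9H11NS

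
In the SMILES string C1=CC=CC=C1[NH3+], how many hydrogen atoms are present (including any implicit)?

Hydrogens are implicit in SMILES; fill each atom to its normal valence:
  5 × C (aromatic): 1 H each → 5
  1 × C (aromatic): no H
  1 × N (charge +1): 3 H
  Total hydrogens = 8.

8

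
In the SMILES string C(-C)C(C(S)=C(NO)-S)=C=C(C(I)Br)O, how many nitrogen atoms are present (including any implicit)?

1

The symbol for nitrogen appears 1 time in the SMILES.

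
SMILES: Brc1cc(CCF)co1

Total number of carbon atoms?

The symbol for carbon appears 6 times in the SMILES. Lowercase c denotes aromatic carbon and counts toward C.

6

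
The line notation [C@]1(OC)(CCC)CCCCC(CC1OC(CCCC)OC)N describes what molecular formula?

Heavy atoms from the SMILES: 18 C, 1 N, 3 O.
Implicit hydrogens by atom environment:
  10 × C: 2 H each → 20
  4 × C: 3 H each → 12
  3 × C: 1 H each → 3
  3 × O: no H
  1 × C: no H
  1 × N: 2 H
  Total hydrogens = 37.
Molecular formula: C18H37NO3

C18H37NO3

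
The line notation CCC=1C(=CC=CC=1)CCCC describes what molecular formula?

Heavy atoms from the SMILES: 12 C.
Implicit hydrogens by atom environment:
  4 × C: 2 H each → 8
  4 × C (aromatic): 1 H each → 4
  2 × C: 3 H each → 6
  2 × C (aromatic): no H
  Total hydrogens = 18.
Molecular formula: C12H18

C12H18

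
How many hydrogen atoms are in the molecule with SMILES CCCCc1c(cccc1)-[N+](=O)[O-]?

13

Hydrogens are implicit in SMILES; fill each atom to its normal valence:
  4 × C (aromatic): 1 H each → 4
  3 × C: 2 H each → 6
  2 × C (aromatic): no H
  1 × C: 3 H
  1 × N (charge +1): no H
  1 × O: no H
  1 × O (charge -1): no H
  Total hydrogens = 13.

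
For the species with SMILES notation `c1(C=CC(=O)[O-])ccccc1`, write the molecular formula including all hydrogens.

C9H7O2-

Heavy atoms from the SMILES: 9 C, 2 O.
Implicit hydrogens by atom environment:
  5 × C (aromatic): 1 H each → 5
  2 × C: 1 H each → 2
  1 × C: no H
  1 × C (aromatic): no H
  1 × O: no H
  1 × O (charge -1): no H
  Total hydrogens = 7.
Net charge -1.
Molecular formula: C9H7O2-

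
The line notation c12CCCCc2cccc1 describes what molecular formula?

Heavy atoms from the SMILES: 10 C.
Implicit hydrogens by atom environment:
  4 × C: 2 H each → 8
  4 × C (aromatic): 1 H each → 4
  2 × C (aromatic): no H
  Total hydrogens = 12.
Molecular formula: C10H12

C10H12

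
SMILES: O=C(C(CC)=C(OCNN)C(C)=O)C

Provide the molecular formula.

C9H16N2O3

Heavy atoms from the SMILES: 9 C, 2 N, 3 O.
Implicit hydrogens by atom environment:
  4 × C: no H
  3 × C: 3 H each → 9
  3 × O: no H
  2 × C: 2 H each → 4
  1 × N: 2 H
  1 × N: 1 H
  Total hydrogens = 16.
Molecular formula: C9H16N2O3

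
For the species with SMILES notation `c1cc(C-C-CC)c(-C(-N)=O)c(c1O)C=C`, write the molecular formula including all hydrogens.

Heavy atoms from the SMILES: 13 C, 1 N, 2 O.
Implicit hydrogens by atom environment:
  4 × C: 2 H each → 8
  4 × C (aromatic): no H
  2 × C (aromatic): 1 H each → 2
  1 × C: 3 H
  1 × C: 1 H
  1 × C: no H
  1 × N: 2 H
  1 × O: 1 H
  1 × O: no H
  Total hydrogens = 17.
Molecular formula: C13H17NO2

C13H17NO2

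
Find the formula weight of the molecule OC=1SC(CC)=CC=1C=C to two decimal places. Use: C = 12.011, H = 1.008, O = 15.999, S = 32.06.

Molecular formula: C8H10OS.
M = 8×12.011 + 10×1.008 + 1×15.999 + 1×32.06 = 154.23 g/mol.

154.23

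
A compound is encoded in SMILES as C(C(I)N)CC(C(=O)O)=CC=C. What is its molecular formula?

Heavy atoms from the SMILES: 8 C, 1 I, 1 N, 2 O.
Implicit hydrogens by atom environment:
  3 × C: 2 H each → 6
  3 × C: 1 H each → 3
  2 × C: no H
  1 × I: no H
  1 × N: 2 H
  1 × O: 1 H
  1 × O: no H
  Total hydrogens = 12.
Molecular formula: C8H12INO2

C8H12INO2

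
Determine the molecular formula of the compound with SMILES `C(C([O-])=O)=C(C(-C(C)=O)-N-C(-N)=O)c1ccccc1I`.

Heavy atoms from the SMILES: 13 C, 1 I, 2 N, 4 O.
Implicit hydrogens by atom environment:
  4 × C (aromatic): 1 H each → 4
  4 × C: no H
  3 × O: no H
  2 × C: 1 H each → 2
  2 × C (aromatic): no H
  1 × C: 3 H
  1 × I: no H
  1 × N: 2 H
  1 × N: 1 H
  1 × O (charge -1): no H
  Total hydrogens = 12.
Net charge -1.
Molecular formula: C13H12IN2O4-

C13H12IN2O4-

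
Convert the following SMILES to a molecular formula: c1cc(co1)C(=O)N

Heavy atoms from the SMILES: 5 C, 1 N, 2 O.
Implicit hydrogens by atom environment:
  3 × C (aromatic): 1 H each → 3
  1 × C (aromatic): no H
  1 × C: no H
  1 × N: 2 H
  1 × O (aromatic): no H
  1 × O: no H
  Total hydrogens = 5.
Molecular formula: C5H5NO2

C5H5NO2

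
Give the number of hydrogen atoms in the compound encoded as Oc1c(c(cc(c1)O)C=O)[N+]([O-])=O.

Hydrogens are implicit in SMILES; fill each atom to its normal valence:
  4 × C (aromatic): no H
  2 × C (aromatic): 1 H each → 2
  2 × O: 1 H each → 2
  2 × O: no H
  1 × C: 1 H
  1 × N (charge +1): no H
  1 × O (charge -1): no H
  Total hydrogens = 5.

5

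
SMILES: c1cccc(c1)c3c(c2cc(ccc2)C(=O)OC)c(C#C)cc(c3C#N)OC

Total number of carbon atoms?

The symbol for carbon appears 24 times in the SMILES. Lowercase c denotes aromatic carbon and counts toward C.

24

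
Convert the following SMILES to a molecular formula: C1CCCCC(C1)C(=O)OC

C9H16O2

Heavy atoms from the SMILES: 9 C, 2 O.
Implicit hydrogens by atom environment:
  6 × C: 2 H each → 12
  2 × O: no H
  1 × C: 3 H
  1 × C: 1 H
  1 × C: no H
  Total hydrogens = 16.
Molecular formula: C9H16O2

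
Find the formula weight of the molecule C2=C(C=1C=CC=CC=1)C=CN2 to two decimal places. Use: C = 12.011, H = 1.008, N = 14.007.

143.19

Molecular formula: C10H9N.
M = 10×12.011 + 9×1.008 + 1×14.007 = 143.19 g/mol.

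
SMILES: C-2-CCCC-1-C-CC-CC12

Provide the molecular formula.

Heavy atoms from the SMILES: 10 C.
Implicit hydrogens by atom environment:
  8 × C: 2 H each → 16
  2 × C: 1 H each → 2
  Total hydrogens = 18.
Molecular formula: C10H18

C10H18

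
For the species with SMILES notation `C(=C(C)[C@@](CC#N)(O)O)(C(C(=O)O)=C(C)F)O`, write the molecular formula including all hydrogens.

C10H12FNO5

Heavy atoms from the SMILES: 10 C, 1 F, 1 N, 5 O.
Implicit hydrogens by atom environment:
  7 × C: no H
  4 × O: 1 H each → 4
  2 × C: 3 H each → 6
  1 × C: 2 H
  1 × F: no H
  1 × N: no H
  1 × O: no H
  Total hydrogens = 12.
Molecular formula: C10H12FNO5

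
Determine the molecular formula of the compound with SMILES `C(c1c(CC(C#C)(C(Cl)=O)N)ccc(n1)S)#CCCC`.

C15H15ClN2OS

Heavy atoms from the SMILES: 15 C, 1 Cl, 2 N, 1 O, 1 S.
Implicit hydrogens by atom environment:
  5 × C: no H
  3 × C: 2 H each → 6
  3 × C (aromatic): no H
  2 × C (aromatic): 1 H each → 2
  1 × C: 3 H
  1 × C: 1 H
  1 × Cl: no H
  1 × N: 2 H
  1 × N (aromatic): no H
  1 × O: no H
  1 × S: 1 H
  Total hydrogens = 15.
Molecular formula: C15H15ClN2OS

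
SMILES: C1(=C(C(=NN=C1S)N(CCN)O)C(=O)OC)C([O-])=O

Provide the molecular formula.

C9H11N4O5S-

Heavy atoms from the SMILES: 9 C, 4 N, 5 O, 1 S.
Implicit hydrogens by atom environment:
  4 × C (aromatic): no H
  3 × O: no H
  2 × C: 2 H each → 4
  2 × C: no H
  2 × N (aromatic): no H
  1 × C: 3 H
  1 × N: 2 H
  1 × N: no H
  1 × O: 1 H
  1 × O (charge -1): no H
  1 × S: 1 H
  Total hydrogens = 11.
Net charge -1.
Molecular formula: C9H11N4O5S-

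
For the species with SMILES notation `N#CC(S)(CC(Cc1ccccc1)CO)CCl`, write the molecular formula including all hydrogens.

C13H16ClNOS

Heavy atoms from the SMILES: 13 C, 1 Cl, 1 N, 1 O, 1 S.
Implicit hydrogens by atom environment:
  5 × C (aromatic): 1 H each → 5
  4 × C: 2 H each → 8
  2 × C: no H
  1 × C: 1 H
  1 × C (aromatic): no H
  1 × Cl: no H
  1 × N: no H
  1 × O: 1 H
  1 × S: 1 H
  Total hydrogens = 16.
Molecular formula: C13H16ClNOS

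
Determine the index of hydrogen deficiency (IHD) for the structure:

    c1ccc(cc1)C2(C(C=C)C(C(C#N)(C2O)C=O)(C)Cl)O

9

Molecular formula from the SMILES: C16H16ClNO3.
DoU = (2C + 2 + N − H − X)/2 = (2·16 + 2 + 1 − 16 − 1)/2 = 18/2 = 9.
(Structurally: 2 ring(s) + 7 π bond(s) = 9.)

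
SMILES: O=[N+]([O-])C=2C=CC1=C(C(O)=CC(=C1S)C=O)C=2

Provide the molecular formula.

Heavy atoms from the SMILES: 11 C, 1 N, 4 O, 1 S.
Implicit hydrogens by atom environment:
  6 × C (aromatic): no H
  4 × C (aromatic): 1 H each → 4
  2 × O: no H
  1 × C: 1 H
  1 × N (charge +1): no H
  1 × O: 1 H
  1 × O (charge -1): no H
  1 × S: 1 H
  Total hydrogens = 7.
Molecular formula: C11H7NO4S

C11H7NO4S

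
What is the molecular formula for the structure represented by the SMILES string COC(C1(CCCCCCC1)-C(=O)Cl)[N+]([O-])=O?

Heavy atoms from the SMILES: 11 C, 1 Cl, 1 N, 4 O.
Implicit hydrogens by atom environment:
  7 × C: 2 H each → 14
  3 × O: no H
  2 × C: no H
  1 × C: 3 H
  1 × C: 1 H
  1 × Cl: no H
  1 × N (charge +1): no H
  1 × O (charge -1): no H
  Total hydrogens = 18.
Molecular formula: C11H18ClNO4

C11H18ClNO4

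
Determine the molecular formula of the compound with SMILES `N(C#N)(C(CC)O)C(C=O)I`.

Heavy atoms from the SMILES: 6 C, 1 I, 2 N, 2 O.
Implicit hydrogens by atom environment:
  3 × C: 1 H each → 3
  2 × N: no H
  1 × C: 3 H
  1 × C: 2 H
  1 × C: no H
  1 × I: no H
  1 × O: 1 H
  1 × O: no H
  Total hydrogens = 9.
Molecular formula: C6H9IN2O2

C6H9IN2O2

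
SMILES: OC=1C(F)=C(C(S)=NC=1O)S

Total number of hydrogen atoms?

4

Hydrogens are implicit in SMILES; fill each atom to its normal valence:
  5 × C (aromatic): no H
  2 × O: 1 H each → 2
  2 × S: 1 H each → 2
  1 × F: no H
  1 × N (aromatic): no H
  Total hydrogens = 4.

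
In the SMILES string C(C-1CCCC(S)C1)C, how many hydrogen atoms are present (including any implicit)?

Hydrogens are implicit in SMILES; fill each atom to its normal valence:
  5 × C: 2 H each → 10
  2 × C: 1 H each → 2
  1 × C: 3 H
  1 × S: 1 H
  Total hydrogens = 16.

16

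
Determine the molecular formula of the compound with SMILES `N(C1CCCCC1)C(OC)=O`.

Heavy atoms from the SMILES: 8 C, 1 N, 2 O.
Implicit hydrogens by atom environment:
  5 × C: 2 H each → 10
  2 × O: no H
  1 × C: 3 H
  1 × C: 1 H
  1 × C: no H
  1 × N: 1 H
  Total hydrogens = 15.
Molecular formula: C8H15NO2

C8H15NO2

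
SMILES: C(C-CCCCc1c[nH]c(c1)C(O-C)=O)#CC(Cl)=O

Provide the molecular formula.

C14H16ClNO3

Heavy atoms from the SMILES: 14 C, 1 Cl, 1 N, 3 O.
Implicit hydrogens by atom environment:
  5 × C: 2 H each → 10
  4 × C: no H
  3 × O: no H
  2 × C (aromatic): 1 H each → 2
  2 × C (aromatic): no H
  1 × C: 3 H
  1 × Cl: no H
  1 × N (aromatic): 1 H
  Total hydrogens = 16.
Molecular formula: C14H16ClNO3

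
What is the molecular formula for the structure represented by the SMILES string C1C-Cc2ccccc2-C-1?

Heavy atoms from the SMILES: 10 C.
Implicit hydrogens by atom environment:
  4 × C: 2 H each → 8
  4 × C (aromatic): 1 H each → 4
  2 × C (aromatic): no H
  Total hydrogens = 12.
Molecular formula: C10H12

C10H12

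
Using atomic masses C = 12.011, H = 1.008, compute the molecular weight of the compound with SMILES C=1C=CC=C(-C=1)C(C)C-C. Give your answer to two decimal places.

Molecular formula: C10H14.
M = 10×12.011 + 14×1.008 = 134.22 g/mol.

134.22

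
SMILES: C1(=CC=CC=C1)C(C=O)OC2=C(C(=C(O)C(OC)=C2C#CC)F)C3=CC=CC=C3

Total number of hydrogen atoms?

19

Hydrogens are implicit in SMILES; fill each atom to its normal valence:
  10 × C (aromatic): 1 H each → 10
  8 × C (aromatic): no H
  3 × O: no H
  2 × C: 3 H each → 6
  2 × C: 1 H each → 2
  2 × C: no H
  1 × F: no H
  1 × O: 1 H
  Total hydrogens = 19.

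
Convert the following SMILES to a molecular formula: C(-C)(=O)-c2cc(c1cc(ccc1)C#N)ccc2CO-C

Heavy atoms from the SMILES: 17 C, 1 N, 2 O.
Implicit hydrogens by atom environment:
  7 × C (aromatic): 1 H each → 7
  5 × C (aromatic): no H
  2 × C: 3 H each → 6
  2 × C: no H
  2 × O: no H
  1 × C: 2 H
  1 × N: no H
  Total hydrogens = 15.
Molecular formula: C17H15NO2

C17H15NO2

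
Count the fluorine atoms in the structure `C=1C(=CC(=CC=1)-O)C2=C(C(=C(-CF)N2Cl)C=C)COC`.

The symbol for fluorine appears 1 time in the SMILES.

1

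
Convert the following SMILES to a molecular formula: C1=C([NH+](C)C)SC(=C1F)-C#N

C7H8FN2S+

Heavy atoms from the SMILES: 7 C, 1 F, 2 N, 1 S.
Implicit hydrogens by atom environment:
  3 × C (aromatic): no H
  2 × C: 3 H each → 6
  1 × C (aromatic): 1 H
  1 × C: no H
  1 × F: no H
  1 × N (charge +1): 1 H
  1 × N: no H
  1 × S (aromatic): no H
  Total hydrogens = 8.
Net charge +1.
Molecular formula: C7H8FN2S+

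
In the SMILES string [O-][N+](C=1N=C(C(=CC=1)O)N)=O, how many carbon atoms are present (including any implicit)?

5

The symbol for carbon appears 5 times in the SMILES.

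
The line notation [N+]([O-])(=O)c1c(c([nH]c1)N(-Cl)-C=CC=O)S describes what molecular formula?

C7H6ClN3O3S

Heavy atoms from the SMILES: 7 C, 1 Cl, 3 N, 3 O, 1 S.
Implicit hydrogens by atom environment:
  3 × C: 1 H each → 3
  3 × C (aromatic): no H
  2 × O: no H
  1 × C (aromatic): 1 H
  1 × Cl: no H
  1 × N (aromatic): 1 H
  1 × N: no H
  1 × N (charge +1): no H
  1 × O (charge -1): no H
  1 × S: 1 H
  Total hydrogens = 6.
Molecular formula: C7H6ClN3O3S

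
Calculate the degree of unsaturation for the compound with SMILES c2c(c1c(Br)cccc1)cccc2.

Molecular formula from the SMILES: C12H9Br.
DoU = (2C + 2 + N − H − X)/2 = (2·12 + 2 + 0 − 9 − 1)/2 = 16/2 = 8.
(Structurally: 2 ring(s) + 6 π bond(s) = 8.)

8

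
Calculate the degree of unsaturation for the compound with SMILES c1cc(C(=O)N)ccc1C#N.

7

Molecular formula from the SMILES: C8H6N2O.
DoU = (2C + 2 + N − H − X)/2 = (2·8 + 2 + 2 − 6 − 0)/2 = 14/2 = 7.
(Structurally: 1 ring(s) + 6 π bond(s) = 7.)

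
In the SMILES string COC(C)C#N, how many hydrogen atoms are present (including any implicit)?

7

Hydrogens are implicit in SMILES; fill each atom to its normal valence:
  2 × C: 3 H each → 6
  1 × C: 1 H
  1 × C: no H
  1 × N: no H
  1 × O: no H
  Total hydrogens = 7.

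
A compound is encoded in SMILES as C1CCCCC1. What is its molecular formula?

Heavy atoms from the SMILES: 6 C.
Implicit hydrogens by atom environment:
  6 × C: 2 H each → 12
  Total hydrogens = 12.
Molecular formula: C6H12

C6H12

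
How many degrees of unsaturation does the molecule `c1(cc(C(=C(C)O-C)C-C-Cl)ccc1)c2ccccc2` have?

Molecular formula from the SMILES: C18H19ClO.
DoU = (2C + 2 + N − H − X)/2 = (2·18 + 2 + 0 − 19 − 1)/2 = 18/2 = 9.
(Structurally: 2 ring(s) + 7 π bond(s) = 9.)

9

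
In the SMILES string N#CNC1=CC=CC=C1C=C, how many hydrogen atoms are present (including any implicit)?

Hydrogens are implicit in SMILES; fill each atom to its normal valence:
  4 × C (aromatic): 1 H each → 4
  2 × C (aromatic): no H
  1 × C: 2 H
  1 × C: 1 H
  1 × C: no H
  1 × N: 1 H
  1 × N: no H
  Total hydrogens = 8.

8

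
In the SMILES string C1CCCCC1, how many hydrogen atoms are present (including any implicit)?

12

Hydrogens are implicit in SMILES; fill each atom to its normal valence:
  6 × C: 2 H each → 12
  Total hydrogens = 12.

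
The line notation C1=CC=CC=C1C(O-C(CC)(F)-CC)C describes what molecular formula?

C13H19FO

Heavy atoms from the SMILES: 13 C, 1 F, 1 O.
Implicit hydrogens by atom environment:
  5 × C (aromatic): 1 H each → 5
  3 × C: 3 H each → 9
  2 × C: 2 H each → 4
  1 × C: 1 H
  1 × C: no H
  1 × C (aromatic): no H
  1 × F: no H
  1 × O: no H
  Total hydrogens = 19.
Molecular formula: C13H19FO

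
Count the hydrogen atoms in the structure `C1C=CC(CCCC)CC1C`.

20

Hydrogens are implicit in SMILES; fill each atom to its normal valence:
  5 × C: 2 H each → 10
  4 × C: 1 H each → 4
  2 × C: 3 H each → 6
  Total hydrogens = 20.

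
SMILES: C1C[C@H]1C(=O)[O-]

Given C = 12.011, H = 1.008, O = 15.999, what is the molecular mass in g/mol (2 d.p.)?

85.08

Molecular formula: C4H5O2-.
M = 4×12.011 + 5×1.008 + 2×15.999 = 85.08 g/mol.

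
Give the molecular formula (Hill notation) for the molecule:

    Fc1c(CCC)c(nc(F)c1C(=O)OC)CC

Heavy atoms from the SMILES: 12 C, 2 F, 1 N, 2 O.
Implicit hydrogens by atom environment:
  5 × C (aromatic): no H
  3 × C: 3 H each → 9
  3 × C: 2 H each → 6
  2 × F: no H
  2 × O: no H
  1 × C: no H
  1 × N (aromatic): no H
  Total hydrogens = 15.
Molecular formula: C12H15F2NO2

C12H15F2NO2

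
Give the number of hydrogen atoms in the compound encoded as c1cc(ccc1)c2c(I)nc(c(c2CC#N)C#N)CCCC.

16

Hydrogens are implicit in SMILES; fill each atom to its normal valence:
  6 × C (aromatic): no H
  5 × C (aromatic): 1 H each → 5
  4 × C: 2 H each → 8
  2 × C: no H
  2 × N: no H
  1 × C: 3 H
  1 × I: no H
  1 × N (aromatic): no H
  Total hydrogens = 16.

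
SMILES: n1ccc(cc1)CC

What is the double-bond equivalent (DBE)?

Molecular formula from the SMILES: C7H9N.
DoU = (2C + 2 + N − H − X)/2 = (2·7 + 2 + 1 − 9 − 0)/2 = 8/2 = 4.
(Structurally: 1 ring(s) + 3 π bond(s) = 4.)

4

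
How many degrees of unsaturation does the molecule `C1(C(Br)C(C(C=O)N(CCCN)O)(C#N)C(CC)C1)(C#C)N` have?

6

Molecular formula from the SMILES: C15H23BrN4O2.
DoU = (2C + 2 + N − H − X)/2 = (2·15 + 2 + 4 − 23 − 1)/2 = 12/2 = 6.
(Structurally: 1 ring(s) + 5 π bond(s) = 6.)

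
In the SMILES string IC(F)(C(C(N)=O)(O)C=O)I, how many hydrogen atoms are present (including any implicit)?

Hydrogens are implicit in SMILES; fill each atom to its normal valence:
  3 × C: no H
  2 × I: no H
  2 × O: no H
  1 × C: 1 H
  1 × F: no H
  1 × N: 2 H
  1 × O: 1 H
  Total hydrogens = 4.

4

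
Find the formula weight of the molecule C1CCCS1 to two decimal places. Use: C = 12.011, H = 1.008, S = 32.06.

88.17

Molecular formula: C4H8S.
M = 4×12.011 + 8×1.008 + 1×32.06 = 88.17 g/mol.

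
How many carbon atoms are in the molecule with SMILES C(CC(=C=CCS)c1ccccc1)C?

13

The symbol for carbon appears 13 times in the SMILES. Lowercase c denotes aromatic carbon and counts toward C.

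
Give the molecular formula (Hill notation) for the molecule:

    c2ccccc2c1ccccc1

Heavy atoms from the SMILES: 12 C.
Implicit hydrogens by atom environment:
  10 × C (aromatic): 1 H each → 10
  2 × C (aromatic): no H
  Total hydrogens = 10.
Molecular formula: C12H10

C12H10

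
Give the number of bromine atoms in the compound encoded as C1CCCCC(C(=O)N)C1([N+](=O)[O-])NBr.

The symbol for bromine appears 1 time in the SMILES.

1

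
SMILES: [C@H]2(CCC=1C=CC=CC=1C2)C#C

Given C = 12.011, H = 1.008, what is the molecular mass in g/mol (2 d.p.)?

156.23

Molecular formula: C12H12.
M = 12×12.011 + 12×1.008 = 156.23 g/mol.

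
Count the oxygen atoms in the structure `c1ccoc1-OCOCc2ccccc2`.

The symbol for oxygen appears 3 times in the SMILES.

3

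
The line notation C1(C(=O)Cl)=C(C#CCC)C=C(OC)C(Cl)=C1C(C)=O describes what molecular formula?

C14H12Cl2O3

Heavy atoms from the SMILES: 14 C, 2 Cl, 3 O.
Implicit hydrogens by atom environment:
  5 × C (aromatic): no H
  4 × C: no H
  3 × C: 3 H each → 9
  3 × O: no H
  2 × Cl: no H
  1 × C: 2 H
  1 × C (aromatic): 1 H
  Total hydrogens = 12.
Molecular formula: C14H12Cl2O3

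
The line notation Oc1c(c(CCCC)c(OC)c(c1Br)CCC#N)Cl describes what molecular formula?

C14H17BrClNO2

Heavy atoms from the SMILES: 1 Br, 14 C, 1 Cl, 1 N, 2 O.
Implicit hydrogens by atom environment:
  6 × C (aromatic): no H
  5 × C: 2 H each → 10
  2 × C: 3 H each → 6
  1 × Br: no H
  1 × C: no H
  1 × Cl: no H
  1 × N: no H
  1 × O: 1 H
  1 × O: no H
  Total hydrogens = 17.
Molecular formula: C14H17BrClNO2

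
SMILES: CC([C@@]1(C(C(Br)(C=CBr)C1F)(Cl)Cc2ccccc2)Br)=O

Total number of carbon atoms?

15

The symbol for carbon appears 15 times in the SMILES. Lowercase c denotes aromatic carbon and counts toward C.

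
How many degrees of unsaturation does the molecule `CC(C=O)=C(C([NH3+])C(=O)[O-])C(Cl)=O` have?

Molecular formula from the SMILES: C7H8ClNO4.
DoU = (2C + 2 + N − H − X)/2 = (2·7 + 2 + 1 − 8 − 1)/2 = 8/2 = 4.
(Structurally: 0 ring(s) + 4 π bond(s) = 4.)

4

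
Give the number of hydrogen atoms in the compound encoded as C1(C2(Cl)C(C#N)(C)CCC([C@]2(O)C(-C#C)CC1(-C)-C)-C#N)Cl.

Hydrogens are implicit in SMILES; fill each atom to its normal valence:
  7 × C: no H
  4 × C: 1 H each → 4
  3 × C: 3 H each → 9
  3 × C: 2 H each → 6
  2 × Cl: no H
  2 × N: no H
  1 × O: 1 H
  Total hydrogens = 20.

20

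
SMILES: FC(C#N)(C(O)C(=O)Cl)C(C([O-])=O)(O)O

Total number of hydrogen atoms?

4

Hydrogens are implicit in SMILES; fill each atom to its normal valence:
  5 × C: no H
  3 × O: 1 H each → 3
  2 × O: no H
  1 × C: 1 H
  1 × Cl: no H
  1 × F: no H
  1 × N: no H
  1 × O (charge -1): no H
  Total hydrogens = 4.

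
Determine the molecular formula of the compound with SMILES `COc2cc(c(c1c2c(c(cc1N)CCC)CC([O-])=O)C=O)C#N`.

Heavy atoms from the SMILES: 18 C, 2 N, 4 O.
Implicit hydrogens by atom environment:
  8 × C (aromatic): no H
  3 × C: 2 H each → 6
  3 × O: no H
  2 × C: 3 H each → 6
  2 × C (aromatic): 1 H each → 2
  2 × C: no H
  1 × C: 1 H
  1 × N: 2 H
  1 × N: no H
  1 × O (charge -1): no H
  Total hydrogens = 17.
Net charge -1.
Molecular formula: C18H17N2O4-

C18H17N2O4-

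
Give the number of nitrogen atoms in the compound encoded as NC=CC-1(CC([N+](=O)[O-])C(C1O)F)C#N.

3

The symbol for nitrogen appears 3 times in the SMILES.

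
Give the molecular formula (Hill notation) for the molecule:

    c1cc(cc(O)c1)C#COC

C9H8O2

Heavy atoms from the SMILES: 9 C, 2 O.
Implicit hydrogens by atom environment:
  4 × C (aromatic): 1 H each → 4
  2 × C (aromatic): no H
  2 × C: no H
  1 × C: 3 H
  1 × O: 1 H
  1 × O: no H
  Total hydrogens = 8.
Molecular formula: C9H8O2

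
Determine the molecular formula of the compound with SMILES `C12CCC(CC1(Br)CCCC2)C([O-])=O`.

C11H16BrO2-

Heavy atoms from the SMILES: 1 Br, 11 C, 2 O.
Implicit hydrogens by atom environment:
  7 × C: 2 H each → 14
  2 × C: 1 H each → 2
  2 × C: no H
  1 × Br: no H
  1 × O: no H
  1 × O (charge -1): no H
  Total hydrogens = 16.
Net charge -1.
Molecular formula: C11H16BrO2-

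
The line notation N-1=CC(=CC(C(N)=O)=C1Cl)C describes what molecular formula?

Heavy atoms from the SMILES: 7 C, 1 Cl, 2 N, 1 O.
Implicit hydrogens by atom environment:
  3 × C (aromatic): no H
  2 × C (aromatic): 1 H each → 2
  1 × C: 3 H
  1 × C: no H
  1 × Cl: no H
  1 × N: 2 H
  1 × N (aromatic): no H
  1 × O: no H
  Total hydrogens = 7.
Molecular formula: C7H7ClN2O

C7H7ClN2O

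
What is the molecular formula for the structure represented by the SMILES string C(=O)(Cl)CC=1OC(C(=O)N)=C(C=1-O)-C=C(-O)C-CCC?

C13H16ClNO5

Heavy atoms from the SMILES: 13 C, 1 Cl, 1 N, 5 O.
Implicit hydrogens by atom environment:
  4 × C: 2 H each → 8
  4 × C (aromatic): no H
  3 × C: no H
  2 × O: 1 H each → 2
  2 × O: no H
  1 × C: 3 H
  1 × C: 1 H
  1 × Cl: no H
  1 × N: 2 H
  1 × O (aromatic): no H
  Total hydrogens = 16.
Molecular formula: C13H16ClNO5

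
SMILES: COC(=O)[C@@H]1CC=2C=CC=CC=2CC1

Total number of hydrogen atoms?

Hydrogens are implicit in SMILES; fill each atom to its normal valence:
  4 × C (aromatic): 1 H each → 4
  3 × C: 2 H each → 6
  2 × C (aromatic): no H
  2 × O: no H
  1 × C: 3 H
  1 × C: 1 H
  1 × C: no H
  Total hydrogens = 14.

14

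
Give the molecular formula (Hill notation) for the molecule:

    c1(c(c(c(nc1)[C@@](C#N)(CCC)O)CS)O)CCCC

Heavy atoms from the SMILES: 15 C, 2 N, 2 O, 1 S.
Implicit hydrogens by atom environment:
  6 × C: 2 H each → 12
  4 × C (aromatic): no H
  2 × C: 3 H each → 6
  2 × C: no H
  2 × O: 1 H each → 2
  1 × C (aromatic): 1 H
  1 × N (aromatic): no H
  1 × N: no H
  1 × S: 1 H
  Total hydrogens = 22.
Molecular formula: C15H22N2O2S

C15H22N2O2S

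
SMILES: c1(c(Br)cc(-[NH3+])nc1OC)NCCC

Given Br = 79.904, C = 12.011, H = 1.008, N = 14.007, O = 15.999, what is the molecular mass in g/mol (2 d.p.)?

261.14

Molecular formula: C9H15BrN3O+.
M = 1×79.904 + 9×12.011 + 15×1.008 + 3×14.007 + 1×15.999 = 261.14 g/mol.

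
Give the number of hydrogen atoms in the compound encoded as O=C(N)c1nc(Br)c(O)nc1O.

4

Hydrogens are implicit in SMILES; fill each atom to its normal valence:
  4 × C (aromatic): no H
  2 × N (aromatic): no H
  2 × O: 1 H each → 2
  1 × Br: no H
  1 × C: no H
  1 × N: 2 H
  1 × O: no H
  Total hydrogens = 4.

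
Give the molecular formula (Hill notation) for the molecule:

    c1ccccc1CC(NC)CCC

Heavy atoms from the SMILES: 12 C, 1 N.
Implicit hydrogens by atom environment:
  5 × C (aromatic): 1 H each → 5
  3 × C: 2 H each → 6
  2 × C: 3 H each → 6
  1 × C: 1 H
  1 × C (aromatic): no H
  1 × N: 1 H
  Total hydrogens = 19.
Molecular formula: C12H19N

C12H19N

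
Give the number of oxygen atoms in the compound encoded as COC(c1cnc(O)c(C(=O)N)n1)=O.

4

The symbol for oxygen appears 4 times in the SMILES.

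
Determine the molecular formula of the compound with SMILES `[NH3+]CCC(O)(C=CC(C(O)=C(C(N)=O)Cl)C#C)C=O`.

C12H16ClN2O4+

Heavy atoms from the SMILES: 12 C, 1 Cl, 2 N, 4 O.
Implicit hydrogens by atom environment:
  5 × C: 1 H each → 5
  5 × C: no H
  2 × C: 2 H each → 4
  2 × O: 1 H each → 2
  2 × O: no H
  1 × Cl: no H
  1 × N (charge +1): 3 H
  1 × N: 2 H
  Total hydrogens = 16.
Net charge +1.
Molecular formula: C12H16ClN2O4+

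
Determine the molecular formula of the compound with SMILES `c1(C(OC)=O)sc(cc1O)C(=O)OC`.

C8H8O5S

Heavy atoms from the SMILES: 8 C, 5 O, 1 S.
Implicit hydrogens by atom environment:
  4 × O: no H
  3 × C (aromatic): no H
  2 × C: 3 H each → 6
  2 × C: no H
  1 × C (aromatic): 1 H
  1 × O: 1 H
  1 × S (aromatic): no H
  Total hydrogens = 8.
Molecular formula: C8H8O5S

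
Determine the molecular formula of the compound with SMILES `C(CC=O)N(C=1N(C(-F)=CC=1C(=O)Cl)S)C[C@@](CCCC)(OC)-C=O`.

Heavy atoms from the SMILES: 16 C, 1 Cl, 1 F, 2 N, 4 O, 1 S.
Implicit hydrogens by atom environment:
  6 × C: 2 H each → 12
  4 × O: no H
  3 × C (aromatic): no H
  2 × C: 3 H each → 6
  2 × C: 1 H each → 2
  2 × C: no H
  1 × C (aromatic): 1 H
  1 × Cl: no H
  1 × F: no H
  1 × N (aromatic): no H
  1 × N: no H
  1 × S: 1 H
  Total hydrogens = 22.
Molecular formula: C16H22ClFN2O4S

C16H22ClFN2O4S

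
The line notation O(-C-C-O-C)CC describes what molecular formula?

C5H12O2

Heavy atoms from the SMILES: 5 C, 2 O.
Implicit hydrogens by atom environment:
  3 × C: 2 H each → 6
  2 × C: 3 H each → 6
  2 × O: no H
  Total hydrogens = 12.
Molecular formula: C5H12O2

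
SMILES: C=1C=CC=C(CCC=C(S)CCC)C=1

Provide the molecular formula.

Heavy atoms from the SMILES: 13 C, 1 S.
Implicit hydrogens by atom environment:
  5 × C (aromatic): 1 H each → 5
  4 × C: 2 H each → 8
  1 × C: 3 H
  1 × C: 1 H
  1 × C: no H
  1 × C (aromatic): no H
  1 × S: 1 H
  Total hydrogens = 18.
Molecular formula: C13H18S

C13H18S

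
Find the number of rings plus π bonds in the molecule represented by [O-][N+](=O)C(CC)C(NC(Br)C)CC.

Molecular formula from the SMILES: C8H17BrN2O2.
DoU = (2C + 2 + N − H − X)/2 = (2·8 + 2 + 2 − 17 − 1)/2 = 2/2 = 1.
(Structurally: 0 ring(s) + 1 π bond(s) = 1.)

1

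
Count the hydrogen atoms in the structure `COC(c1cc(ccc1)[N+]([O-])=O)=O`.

Hydrogens are implicit in SMILES; fill each atom to its normal valence:
  4 × C (aromatic): 1 H each → 4
  3 × O: no H
  2 × C (aromatic): no H
  1 × C: 3 H
  1 × C: no H
  1 × N (charge +1): no H
  1 × O (charge -1): no H
  Total hydrogens = 7.

7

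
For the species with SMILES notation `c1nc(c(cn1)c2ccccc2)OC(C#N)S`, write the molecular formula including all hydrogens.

Heavy atoms from the SMILES: 12 C, 3 N, 1 O, 1 S.
Implicit hydrogens by atom environment:
  7 × C (aromatic): 1 H each → 7
  3 × C (aromatic): no H
  2 × N (aromatic): no H
  1 × C: 1 H
  1 × C: no H
  1 × N: no H
  1 × O: no H
  1 × S: 1 H
  Total hydrogens = 9.
Molecular formula: C12H9N3OS

C12H9N3OS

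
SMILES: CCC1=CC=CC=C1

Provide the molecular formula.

C8H10

Heavy atoms from the SMILES: 8 C.
Implicit hydrogens by atom environment:
  5 × C (aromatic): 1 H each → 5
  1 × C: 3 H
  1 × C: 2 H
  1 × C (aromatic): no H
  Total hydrogens = 10.
Molecular formula: C8H10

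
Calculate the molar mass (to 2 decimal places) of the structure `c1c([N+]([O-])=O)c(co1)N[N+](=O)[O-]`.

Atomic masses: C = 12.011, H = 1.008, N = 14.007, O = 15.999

173.08

Molecular formula: C4H3N3O5.
M = 4×12.011 + 3×1.008 + 3×14.007 + 5×15.999 = 173.08 g/mol.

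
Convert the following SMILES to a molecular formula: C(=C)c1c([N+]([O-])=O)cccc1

Heavy atoms from the SMILES: 8 C, 1 N, 2 O.
Implicit hydrogens by atom environment:
  4 × C (aromatic): 1 H each → 4
  2 × C (aromatic): no H
  1 × C: 2 H
  1 × C: 1 H
  1 × N (charge +1): no H
  1 × O: no H
  1 × O (charge -1): no H
  Total hydrogens = 7.
Molecular formula: C8H7NO2

C8H7NO2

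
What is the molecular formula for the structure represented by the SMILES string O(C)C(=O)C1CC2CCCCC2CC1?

Heavy atoms from the SMILES: 12 C, 2 O.
Implicit hydrogens by atom environment:
  7 × C: 2 H each → 14
  3 × C: 1 H each → 3
  2 × O: no H
  1 × C: 3 H
  1 × C: no H
  Total hydrogens = 20.
Molecular formula: C12H20O2

C12H20O2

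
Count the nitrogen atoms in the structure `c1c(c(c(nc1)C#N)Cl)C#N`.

3

The symbol for nitrogen appears 3 times in the SMILES.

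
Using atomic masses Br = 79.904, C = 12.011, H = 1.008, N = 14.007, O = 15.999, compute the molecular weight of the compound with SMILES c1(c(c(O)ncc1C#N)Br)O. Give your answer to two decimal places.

Molecular formula: C6H3BrN2O2.
M = 1×79.904 + 6×12.011 + 3×1.008 + 2×14.007 + 2×15.999 = 215.01 g/mol.

215.01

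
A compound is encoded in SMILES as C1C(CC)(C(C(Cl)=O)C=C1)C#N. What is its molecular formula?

Heavy atoms from the SMILES: 9 C, 1 Cl, 1 N, 1 O.
Implicit hydrogens by atom environment:
  3 × C: 1 H each → 3
  3 × C: no H
  2 × C: 2 H each → 4
  1 × C: 3 H
  1 × Cl: no H
  1 × N: no H
  1 × O: no H
  Total hydrogens = 10.
Molecular formula: C9H10ClNO

C9H10ClNO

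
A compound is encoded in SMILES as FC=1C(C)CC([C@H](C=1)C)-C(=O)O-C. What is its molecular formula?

C10H15FO2

Heavy atoms from the SMILES: 10 C, 1 F, 2 O.
Implicit hydrogens by atom environment:
  4 × C: 1 H each → 4
  3 × C: 3 H each → 9
  2 × C: no H
  2 × O: no H
  1 × C: 2 H
  1 × F: no H
  Total hydrogens = 15.
Molecular formula: C10H15FO2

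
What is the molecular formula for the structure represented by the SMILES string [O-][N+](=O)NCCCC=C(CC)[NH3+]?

Heavy atoms from the SMILES: 7 C, 3 N, 2 O.
Implicit hydrogens by atom environment:
  4 × C: 2 H each → 8
  1 × C: 3 H
  1 × C: 1 H
  1 × C: no H
  1 × N (charge +1): 3 H
  1 × N: 1 H
  1 × N (charge +1): no H
  1 × O: no H
  1 × O (charge -1): no H
  Total hydrogens = 16.
Net charge +1.
Molecular formula: C7H16N3O2+

C7H16N3O2+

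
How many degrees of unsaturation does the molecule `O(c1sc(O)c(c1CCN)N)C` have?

Molecular formula from the SMILES: C7H12N2O2S.
DoU = (2C + 2 + N − H − X)/2 = (2·7 + 2 + 2 − 12 − 0)/2 = 6/2 = 3.
(Structurally: 1 ring(s) + 2 π bond(s) = 3.)

3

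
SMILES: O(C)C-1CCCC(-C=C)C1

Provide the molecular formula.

Heavy atoms from the SMILES: 9 C, 1 O.
Implicit hydrogens by atom environment:
  5 × C: 2 H each → 10
  3 × C: 1 H each → 3
  1 × C: 3 H
  1 × O: no H
  Total hydrogens = 16.
Molecular formula: C9H16O

C9H16O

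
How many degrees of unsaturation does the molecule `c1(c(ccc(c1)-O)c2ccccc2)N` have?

8

Molecular formula from the SMILES: C12H11NO.
DoU = (2C + 2 + N − H − X)/2 = (2·12 + 2 + 1 − 11 − 0)/2 = 16/2 = 8.
(Structurally: 2 ring(s) + 6 π bond(s) = 8.)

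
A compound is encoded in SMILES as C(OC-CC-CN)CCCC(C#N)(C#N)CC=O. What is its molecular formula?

Heavy atoms from the SMILES: 13 C, 3 N, 2 O.
Implicit hydrogens by atom environment:
  9 × C: 2 H each → 18
  3 × C: no H
  2 × N: no H
  2 × O: no H
  1 × C: 1 H
  1 × N: 2 H
  Total hydrogens = 21.
Molecular formula: C13H21N3O2

C13H21N3O2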